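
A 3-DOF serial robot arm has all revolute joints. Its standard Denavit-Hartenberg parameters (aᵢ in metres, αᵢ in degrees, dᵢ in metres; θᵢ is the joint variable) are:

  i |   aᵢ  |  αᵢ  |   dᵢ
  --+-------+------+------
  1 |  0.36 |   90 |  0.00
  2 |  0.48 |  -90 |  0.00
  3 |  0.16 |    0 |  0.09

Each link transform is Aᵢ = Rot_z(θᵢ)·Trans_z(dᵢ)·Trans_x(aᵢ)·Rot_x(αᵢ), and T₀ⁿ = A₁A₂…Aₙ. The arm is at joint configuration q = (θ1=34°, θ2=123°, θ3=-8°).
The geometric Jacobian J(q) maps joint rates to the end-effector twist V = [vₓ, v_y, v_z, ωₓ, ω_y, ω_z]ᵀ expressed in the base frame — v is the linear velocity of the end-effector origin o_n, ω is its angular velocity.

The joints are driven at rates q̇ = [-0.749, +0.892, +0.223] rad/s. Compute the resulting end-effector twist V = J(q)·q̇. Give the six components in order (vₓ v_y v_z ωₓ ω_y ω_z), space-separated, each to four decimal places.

-0.4220 -0.1849 -0.3733 0.3438 -0.8441 -0.8705

o_n = [-0.0399, -0.0538, 0.4864]
J₁: ẑ×o_n = [0.0538, -0.0399, 0.0000], ω = ẑ
J2: z=[0.5592, -0.8290, 0.0000] o=[0.2985, 0.2013, 0.0000] → [-0.4033, -0.2720, -0.4232, 0.5592, -0.8290, 0.0000]
J3: z=[-0.6953, -0.4690, -0.5446] o=[0.0817, 0.0551, 0.4026] → [-0.0987, 0.1246, 0.0187, -0.6953, -0.4690, -0.5446]
V = J·q̇ = [-0.4220, -0.1849, -0.3733, 0.3438, -0.8441, -0.8705]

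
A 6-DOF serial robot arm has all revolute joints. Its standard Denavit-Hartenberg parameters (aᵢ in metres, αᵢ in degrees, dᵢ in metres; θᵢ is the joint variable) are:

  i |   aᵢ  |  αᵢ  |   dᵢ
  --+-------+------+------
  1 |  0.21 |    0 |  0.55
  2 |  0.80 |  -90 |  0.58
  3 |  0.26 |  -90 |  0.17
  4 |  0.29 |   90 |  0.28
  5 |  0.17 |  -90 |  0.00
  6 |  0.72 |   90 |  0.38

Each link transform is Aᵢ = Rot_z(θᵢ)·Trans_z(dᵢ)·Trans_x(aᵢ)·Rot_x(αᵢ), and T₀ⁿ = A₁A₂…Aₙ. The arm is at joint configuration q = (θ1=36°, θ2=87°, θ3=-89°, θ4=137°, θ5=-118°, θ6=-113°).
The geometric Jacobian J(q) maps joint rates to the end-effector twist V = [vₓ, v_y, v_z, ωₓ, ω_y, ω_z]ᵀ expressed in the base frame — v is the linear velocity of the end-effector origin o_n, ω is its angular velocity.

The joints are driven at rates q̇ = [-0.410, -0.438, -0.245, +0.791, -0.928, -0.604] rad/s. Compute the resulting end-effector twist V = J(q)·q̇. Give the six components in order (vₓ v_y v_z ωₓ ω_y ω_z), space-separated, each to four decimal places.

1.0959 -0.2660 -0.8979 -1.2516 0.4632 -1.1096

o_n = [0.2749, 1.3883, 1.3428]
J₁: ẑ×o_n = [-1.3883, 0.2749, 0.0000], ω = ẑ
J2: z=[0.0000, 0.0000, 1.0000] o=[0.1699, 0.1234, 0.5500] → [-1.2649, 0.1050, 0.0000, 0.0000, 0.0000, 1.0000]
J3: z=[-0.8387, -0.5446, 0.0000] o=[-0.2658, 0.7944, 1.1300] → [-0.1159, 0.1785, -0.2036, -0.8387, -0.5446, 0.0000]
J4: z=[-0.5446, 0.8385, -0.0175] o=[-0.4109, 0.7056, 1.3900] → [-0.0276, -0.0377, -0.9468, -0.5446, 0.8385, -0.0175]
J5: z=[0.6069, 0.4083, 0.6819] o=[-0.3955, 1.0450, 1.1730] → [-0.1648, 0.3541, -0.0653, 0.6069, 0.4083, 0.6819]
J6: z=[0.7668, -0.0752, -0.6375] o=[-0.3599, 0.8903, 1.2340] → [0.3093, -0.4881, 0.4296, 0.7668, -0.0752, -0.6375]
V = J·q̇ = [1.0959, -0.2660, -0.8979, -1.2516, 0.4632, -1.1096]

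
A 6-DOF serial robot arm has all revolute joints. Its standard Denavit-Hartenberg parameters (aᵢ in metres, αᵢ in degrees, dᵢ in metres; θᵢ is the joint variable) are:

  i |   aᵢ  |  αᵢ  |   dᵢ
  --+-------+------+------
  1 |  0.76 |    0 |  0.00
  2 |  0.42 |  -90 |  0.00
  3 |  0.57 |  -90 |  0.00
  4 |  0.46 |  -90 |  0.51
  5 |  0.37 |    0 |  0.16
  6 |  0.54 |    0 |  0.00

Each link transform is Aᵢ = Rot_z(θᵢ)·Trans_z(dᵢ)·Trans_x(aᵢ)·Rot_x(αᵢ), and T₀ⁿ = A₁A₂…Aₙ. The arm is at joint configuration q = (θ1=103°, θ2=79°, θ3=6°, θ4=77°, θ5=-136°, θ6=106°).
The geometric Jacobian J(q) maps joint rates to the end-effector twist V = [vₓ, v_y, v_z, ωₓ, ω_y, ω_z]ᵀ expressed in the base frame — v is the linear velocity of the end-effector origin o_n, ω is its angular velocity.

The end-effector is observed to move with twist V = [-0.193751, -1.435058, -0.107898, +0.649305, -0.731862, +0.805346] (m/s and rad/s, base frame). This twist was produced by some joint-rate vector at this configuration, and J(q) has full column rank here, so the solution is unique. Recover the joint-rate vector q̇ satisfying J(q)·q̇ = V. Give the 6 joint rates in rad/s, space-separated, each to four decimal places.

0.8390 0.8450 0.8760 0.9390 0.1030 0.4390

o_n = [-1.0656, 1.3902, -1.0902]
J₁: ẑ×o_n = [-1.3902, -1.0656, 0.0000], ω = ẑ
J2: z=[0.0000, 0.0000, 1.0000] o=[-0.1710, 0.7405, 0.0000] → [-0.6497, -0.8946, 0.0000, 0.0000, 0.0000, 1.0000]
J3: z=[0.0349, -0.9994, 0.0000] o=[-0.5907, 0.7259, 0.0000] → [1.0895, 0.0380, -0.4514, 0.0349, -0.9994, 0.0000]
J4: z=[0.1045, 0.0036, -0.9945] o=[-1.1572, 0.7061, -0.0596] → [0.6766, 0.0165, 0.0711, 0.1045, 0.0036, -0.9945]
J5: z=[0.9606, 0.2586, 0.1018] o=[-1.2225, 1.1523, -0.5776] → [-0.1568, 0.5084, 0.1880, 0.9606, 0.2586, 0.1018]
J6: z=[0.9606, 0.2586, 0.1018] o=[-0.9733, 0.9375, -0.8107] → [-0.1184, 0.2591, 0.4587, 0.9606, 0.2586, 0.1018]
q̇ = J⁺·V = [0.8390, 0.8450, 0.8760, 0.9390, 0.1030, 0.4390]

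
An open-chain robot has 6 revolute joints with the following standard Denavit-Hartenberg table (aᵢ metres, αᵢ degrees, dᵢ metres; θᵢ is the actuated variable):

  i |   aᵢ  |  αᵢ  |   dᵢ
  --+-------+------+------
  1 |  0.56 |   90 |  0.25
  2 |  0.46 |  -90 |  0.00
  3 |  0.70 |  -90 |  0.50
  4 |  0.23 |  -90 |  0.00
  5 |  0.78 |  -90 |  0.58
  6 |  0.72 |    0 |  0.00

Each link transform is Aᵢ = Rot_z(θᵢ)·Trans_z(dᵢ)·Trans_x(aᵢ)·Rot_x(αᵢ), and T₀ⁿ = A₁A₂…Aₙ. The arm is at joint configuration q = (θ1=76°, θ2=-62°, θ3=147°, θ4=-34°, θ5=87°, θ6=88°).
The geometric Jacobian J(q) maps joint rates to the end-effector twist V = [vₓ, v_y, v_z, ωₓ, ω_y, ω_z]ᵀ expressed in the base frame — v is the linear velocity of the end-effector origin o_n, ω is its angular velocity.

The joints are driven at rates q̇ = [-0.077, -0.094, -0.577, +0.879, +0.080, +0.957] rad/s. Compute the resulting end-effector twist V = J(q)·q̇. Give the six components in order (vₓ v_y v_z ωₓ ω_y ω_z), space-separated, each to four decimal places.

o_n = [-0.7814, 1.5612, 0.4453]
J₁: ẑ×o_n = [-1.5612, -0.7814, 0.0000], ω = ẑ
J2: z=[0.9703, -0.2419, 0.0000] o=[0.1355, 0.5434, 0.2500] → [-0.0473, -0.1895, 0.7658, 0.9703, -0.2419, 0.0000]
J3: z=[0.2136, 0.8567, 0.4695] o=[0.1877, 0.7529, -0.1562] → [0.1358, -0.5835, 1.0030, 0.2136, 0.8567, 0.4695]
J4: z=[0.7519, -0.4510, 0.4809] o=[-0.1421, 1.0061, 0.5969] → [-0.1986, -0.1935, 0.1291, 0.7519, -0.4510, 0.4809]
J5: z=[-0.5259, -0.8502, 0.0249] o=[-0.2335, 1.0685, 0.7985] → [0.2880, -0.1994, -0.7249, -0.5259, -0.8502, 0.0249]
J6: z=[0.3577, -0.2476, -0.9004] o=[-1.1404, 0.9378, 0.4741] → [0.5685, -0.3129, 0.3119, 0.3577, -0.2476, -0.9004]
V = J·q̇ = [0.4388, -0.0708, -0.2967, 0.7468, -1.1730, -0.7849]

0.4388 -0.0708 -0.2967 0.7468 -1.1730 -0.7849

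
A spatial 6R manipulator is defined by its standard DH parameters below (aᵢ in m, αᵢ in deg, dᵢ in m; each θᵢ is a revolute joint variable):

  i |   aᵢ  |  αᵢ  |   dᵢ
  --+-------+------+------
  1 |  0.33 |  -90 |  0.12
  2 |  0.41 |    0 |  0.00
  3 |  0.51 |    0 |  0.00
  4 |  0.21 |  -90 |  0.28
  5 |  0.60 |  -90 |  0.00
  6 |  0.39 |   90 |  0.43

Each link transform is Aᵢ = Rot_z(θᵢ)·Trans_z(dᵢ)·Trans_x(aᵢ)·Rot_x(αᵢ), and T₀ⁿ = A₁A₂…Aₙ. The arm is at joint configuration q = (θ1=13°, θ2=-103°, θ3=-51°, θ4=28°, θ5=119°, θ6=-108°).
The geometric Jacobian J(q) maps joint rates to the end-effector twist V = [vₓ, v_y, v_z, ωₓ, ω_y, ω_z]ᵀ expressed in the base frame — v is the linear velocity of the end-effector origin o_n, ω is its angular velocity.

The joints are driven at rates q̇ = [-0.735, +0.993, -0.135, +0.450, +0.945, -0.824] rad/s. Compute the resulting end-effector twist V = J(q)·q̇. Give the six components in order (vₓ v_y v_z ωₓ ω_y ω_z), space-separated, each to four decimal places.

o_n = [0.2901, 0.1379, 0.6386]
J₁: ẑ×o_n = [-0.1379, 0.2901, 0.0000], ω = ẑ
J2: z=[-0.2250, 0.9744, 0.0000] o=[0.3215, 0.0742, 0.1200] → [0.5054, 0.1167, 0.0163, -0.2250, 0.9744, 0.0000]
J3: z=[-0.2250, 0.9744, 0.0000] o=[0.2317, 0.0535, 0.5195] → [0.1161, 0.0268, -0.0759, -0.2250, 0.9744, 0.0000]
J4: z=[-0.2250, 0.9744, 0.0000] o=[-0.2150, -0.0496, 0.7431] → [-0.1017, -0.0235, -0.5343, -0.2250, 0.9744, 0.0000]
J5: z=[0.7883, 0.1820, 0.5878] o=[-0.3982, 0.1954, 0.9130] → [-0.0161, 0.6208, -0.1706, 0.7883, 0.1820, 0.5878]
J6: z=[0.3919, 0.5880, -0.7076] o=[-0.1136, -0.2774, 0.6776] → [0.2710, -0.2704, -0.0746, 0.3919, 0.5880, -0.7076]
V = J·q̇ = [0.3032, 0.6979, -0.3138, 0.1278, 0.9619, 0.4035]

0.3032 0.6979 -0.3138 0.1278 0.9619 0.4035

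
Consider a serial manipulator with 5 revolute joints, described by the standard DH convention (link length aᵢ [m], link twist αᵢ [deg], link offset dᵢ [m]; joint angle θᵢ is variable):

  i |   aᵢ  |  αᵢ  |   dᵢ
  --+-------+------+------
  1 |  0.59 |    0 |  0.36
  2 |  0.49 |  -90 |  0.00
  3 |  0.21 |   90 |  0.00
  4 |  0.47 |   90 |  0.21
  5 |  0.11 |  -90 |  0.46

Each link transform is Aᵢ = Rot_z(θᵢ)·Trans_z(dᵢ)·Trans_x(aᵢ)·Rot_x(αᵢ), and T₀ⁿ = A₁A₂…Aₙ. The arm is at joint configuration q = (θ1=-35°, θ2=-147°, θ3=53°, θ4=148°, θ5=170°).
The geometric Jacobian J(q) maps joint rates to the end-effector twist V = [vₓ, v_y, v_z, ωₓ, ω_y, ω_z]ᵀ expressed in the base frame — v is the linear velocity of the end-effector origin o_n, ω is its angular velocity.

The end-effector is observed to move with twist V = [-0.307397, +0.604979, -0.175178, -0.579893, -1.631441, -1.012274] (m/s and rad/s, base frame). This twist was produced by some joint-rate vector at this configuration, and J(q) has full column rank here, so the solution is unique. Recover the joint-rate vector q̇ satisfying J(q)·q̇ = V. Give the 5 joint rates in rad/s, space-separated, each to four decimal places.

o_n = [-0.2980, -0.8932, 0.3804]
J₁: ẑ×o_n = [0.8932, -0.2980, 0.0000], ω = ẑ
J2: z=[0.0000, 0.0000, 1.0000] o=[0.4833, -0.3384, 0.3600] → [0.5548, -0.7813, 0.0000, 0.0000, 0.0000, 1.0000]
J3: z=[-0.0349, -0.9994, 0.0000] o=[-0.0064, -0.3213, 0.3600] → [-0.0204, 0.0007, -0.2715, -0.0349, -0.9994, 0.0000]
J4: z=[-0.7981, 0.0279, 0.6018] o=[-0.1327, -0.3169, 0.1923] → [0.3521, 0.0507, 0.4646, -0.7981, 0.0279, 0.6018]
J5: z=[-0.3483, -0.8364, -0.4232] o=[-0.0693, -0.5683, 0.6370] → [0.0771, 0.0074, -0.0781, -0.3483, -0.8364, -0.4232]
q̇ = J⁺·V = [-0.0690, -0.7200, 0.8620, 0.2830, 0.9300]

-0.0690 -0.7200 0.8620 0.2830 0.9300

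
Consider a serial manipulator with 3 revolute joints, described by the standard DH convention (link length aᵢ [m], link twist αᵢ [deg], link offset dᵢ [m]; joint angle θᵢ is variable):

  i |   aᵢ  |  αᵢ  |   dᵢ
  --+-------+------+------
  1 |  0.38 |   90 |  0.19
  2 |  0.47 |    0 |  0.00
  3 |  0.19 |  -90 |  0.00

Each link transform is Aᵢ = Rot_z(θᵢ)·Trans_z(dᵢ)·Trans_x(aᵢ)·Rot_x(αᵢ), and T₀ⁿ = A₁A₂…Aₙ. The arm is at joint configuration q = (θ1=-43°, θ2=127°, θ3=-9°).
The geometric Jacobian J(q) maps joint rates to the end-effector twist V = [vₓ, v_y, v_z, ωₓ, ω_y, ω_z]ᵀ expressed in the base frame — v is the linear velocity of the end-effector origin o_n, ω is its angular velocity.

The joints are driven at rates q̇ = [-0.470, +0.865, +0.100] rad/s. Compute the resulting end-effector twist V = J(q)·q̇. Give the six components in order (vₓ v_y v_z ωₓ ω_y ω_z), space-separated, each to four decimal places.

-0.3584 0.3291 -0.3307 -0.6581 -0.7058 -0.4700

o_n = [0.0058, -0.0054, 0.7331]
J₁: ẑ×o_n = [0.0054, 0.0058, -0.0000], ω = ẑ
J2: z=[-0.6820, -0.7314, 0.0000] o=[0.2779, -0.2592, 0.1900] → [-0.3972, 0.3704, -0.3721, -0.6820, -0.7314, 0.0000]
J3: z=[-0.6820, -0.7314, 0.0000] o=[0.0710, -0.0663, 0.5654] → [-0.1227, 0.1144, -0.0892, -0.6820, -0.7314, 0.0000]
V = J·q̇ = [-0.3584, 0.3291, -0.3307, -0.6581, -0.7058, -0.4700]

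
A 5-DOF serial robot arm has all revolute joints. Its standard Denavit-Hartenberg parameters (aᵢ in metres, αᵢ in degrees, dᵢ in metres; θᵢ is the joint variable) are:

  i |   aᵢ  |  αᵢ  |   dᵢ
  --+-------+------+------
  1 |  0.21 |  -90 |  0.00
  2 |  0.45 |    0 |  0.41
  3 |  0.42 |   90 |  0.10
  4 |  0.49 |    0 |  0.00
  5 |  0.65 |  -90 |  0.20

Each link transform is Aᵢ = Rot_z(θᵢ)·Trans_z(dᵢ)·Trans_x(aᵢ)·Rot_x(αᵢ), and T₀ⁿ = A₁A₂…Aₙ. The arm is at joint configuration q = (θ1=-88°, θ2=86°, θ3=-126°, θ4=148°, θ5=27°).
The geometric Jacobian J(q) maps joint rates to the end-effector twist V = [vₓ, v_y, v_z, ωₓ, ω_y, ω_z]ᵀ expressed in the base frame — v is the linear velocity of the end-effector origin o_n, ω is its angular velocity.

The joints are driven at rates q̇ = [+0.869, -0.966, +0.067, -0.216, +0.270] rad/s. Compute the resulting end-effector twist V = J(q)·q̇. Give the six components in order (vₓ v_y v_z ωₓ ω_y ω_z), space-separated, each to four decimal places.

o_n = [0.8126, 0.4084, -0.7091]
J₁: ẑ×o_n = [-0.4084, 0.8126, 0.0000], ω = ẑ
J2: z=[0.9994, 0.0349, 0.0000] o=[0.0073, -0.2099, 0.0000] → [-0.0247, 0.7086, 0.5898, 0.9994, 0.0349, 0.0000]
J3: z=[0.9994, 0.0349, 0.0000] o=[0.4182, -0.2269, -0.4489] → [-0.0091, 0.2600, 0.6212, 0.9994, 0.0349, 0.0000]
J4: z=[-0.0224, 0.6424, 0.7660] o=[0.5293, -0.5450, -0.1789] → [-1.0709, 0.2051, -0.2033, -0.0224, 0.6424, 0.7660]
J5: z=[-0.0224, 0.6424, 0.7660] o=[0.7777, -0.2178, -0.4460] → [-0.6486, 0.0208, -0.0364, -0.0224, 0.6424, 0.7660]
V = J·q̇ = [-0.2754, 0.0003, -0.4940, -0.8997, 0.0033, 0.9104]

-0.2754 0.0003 -0.4940 -0.8997 0.0033 0.9104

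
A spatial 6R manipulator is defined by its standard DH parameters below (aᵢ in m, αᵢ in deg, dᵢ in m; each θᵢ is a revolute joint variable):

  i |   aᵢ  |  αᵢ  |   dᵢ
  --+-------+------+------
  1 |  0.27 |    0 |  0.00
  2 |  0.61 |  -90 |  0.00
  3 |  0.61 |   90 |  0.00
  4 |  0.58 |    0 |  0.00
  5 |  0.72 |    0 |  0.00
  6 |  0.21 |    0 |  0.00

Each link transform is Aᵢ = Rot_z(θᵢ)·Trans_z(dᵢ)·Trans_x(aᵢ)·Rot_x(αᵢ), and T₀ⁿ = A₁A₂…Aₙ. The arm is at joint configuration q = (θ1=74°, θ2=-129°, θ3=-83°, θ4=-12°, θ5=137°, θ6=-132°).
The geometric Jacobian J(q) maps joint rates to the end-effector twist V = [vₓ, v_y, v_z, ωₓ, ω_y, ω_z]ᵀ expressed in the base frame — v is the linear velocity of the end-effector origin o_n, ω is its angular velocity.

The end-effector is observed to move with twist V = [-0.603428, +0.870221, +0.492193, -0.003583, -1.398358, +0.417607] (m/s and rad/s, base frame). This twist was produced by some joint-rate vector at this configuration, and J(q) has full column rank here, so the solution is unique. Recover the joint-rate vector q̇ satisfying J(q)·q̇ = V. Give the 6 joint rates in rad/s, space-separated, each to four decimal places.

o_n = [0.8557, -0.0828, 0.9655]
J₁: ẑ×o_n = [0.0828, 0.8557, -0.0000], ω = ẑ
J2: z=[0.0000, 0.0000, 1.0000] o=[0.0744, 0.2595, 0.0000] → [0.3424, 0.7813, -0.0000, 0.0000, 0.0000, 1.0000]
J3: z=[0.8192, 0.5736, 0.0000] o=[0.4243, -0.2401, 0.0000] → [0.5538, -0.7909, -0.1186, 0.8192, 0.5736, 0.0000]
J4: z=[-0.5693, 0.8130, 0.1219] o=[0.4669, -0.3010, 0.6055] → [0.2662, 0.2524, -0.4403, -0.5693, 0.8130, 0.1219]
J5: z=[-0.5693, 0.8130, 0.1219] o=[0.4078, -0.4268, 1.1686] → [-0.2070, -0.0610, -0.5600, -0.5693, 0.8130, 0.1219]
J6: z=[-0.5693, 0.8130, 0.1219] o=[0.8621, -0.0473, 0.7587] → [0.1725, 0.1170, 0.0254, -0.5693, 0.8130, 0.1219]
q̇ = J⁺·V = [0.3950, 0.1630, -0.8050, -0.8180, -0.0770, -0.2570]

0.3950 0.1630 -0.8050 -0.8180 -0.0770 -0.2570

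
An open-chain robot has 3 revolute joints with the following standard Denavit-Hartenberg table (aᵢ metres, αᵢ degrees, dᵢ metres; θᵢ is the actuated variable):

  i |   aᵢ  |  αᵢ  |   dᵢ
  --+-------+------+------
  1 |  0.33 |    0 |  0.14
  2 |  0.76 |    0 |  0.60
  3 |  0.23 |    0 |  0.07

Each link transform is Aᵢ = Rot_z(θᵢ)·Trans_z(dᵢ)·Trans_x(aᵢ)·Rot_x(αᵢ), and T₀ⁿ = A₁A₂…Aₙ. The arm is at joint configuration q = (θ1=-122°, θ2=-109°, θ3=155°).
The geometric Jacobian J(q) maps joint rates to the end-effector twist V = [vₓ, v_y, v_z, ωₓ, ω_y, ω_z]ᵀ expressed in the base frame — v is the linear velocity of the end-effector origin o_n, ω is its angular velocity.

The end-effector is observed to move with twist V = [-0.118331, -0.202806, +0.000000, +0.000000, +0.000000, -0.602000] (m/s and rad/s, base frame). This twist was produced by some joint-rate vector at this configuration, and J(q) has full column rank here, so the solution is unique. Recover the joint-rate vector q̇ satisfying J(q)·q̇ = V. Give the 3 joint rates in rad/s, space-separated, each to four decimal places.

o_n = [-0.5975, 0.0876, 0.8100]
J₁: ẑ×o_n = [-0.0876, -0.5975, 0.0000], ω = ẑ
J2: z=[0.0000, 0.0000, 1.0000] o=[-0.1749, -0.2799, 0.1400] → [-0.3675, -0.4226, 0.0000, 0.0000, 0.0000, 1.0000]
J3: z=[0.0000, 0.0000, 1.0000] o=[-0.6532, 0.3108, 0.7400] → [0.2232, 0.0556, -0.0000, 0.0000, 0.0000, 1.0000]
q̇ = J⁺·V = [0.4540, -0.2660, -0.7900]

0.4540 -0.2660 -0.7900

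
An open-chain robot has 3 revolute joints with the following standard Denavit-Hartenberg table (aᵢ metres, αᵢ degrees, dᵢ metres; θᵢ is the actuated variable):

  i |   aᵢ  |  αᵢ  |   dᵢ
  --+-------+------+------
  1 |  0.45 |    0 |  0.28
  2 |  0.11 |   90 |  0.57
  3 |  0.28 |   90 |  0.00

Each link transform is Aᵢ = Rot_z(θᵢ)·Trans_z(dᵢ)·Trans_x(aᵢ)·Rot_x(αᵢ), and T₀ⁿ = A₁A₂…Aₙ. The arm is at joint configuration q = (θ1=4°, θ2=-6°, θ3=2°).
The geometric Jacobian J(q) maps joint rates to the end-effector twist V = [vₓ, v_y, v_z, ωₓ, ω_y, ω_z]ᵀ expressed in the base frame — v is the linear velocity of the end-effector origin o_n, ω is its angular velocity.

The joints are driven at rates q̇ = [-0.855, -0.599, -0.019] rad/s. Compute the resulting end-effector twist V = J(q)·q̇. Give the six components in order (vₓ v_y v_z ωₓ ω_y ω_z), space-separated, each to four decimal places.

o_n = [0.8385, 0.0178, 0.8598]
J₁: ẑ×o_n = [-0.0178, 0.8385, 0.0000], ω = ẑ
J2: z=[0.0000, 0.0000, 1.0000] o=[0.4489, 0.0314, 0.2800] → [0.0136, 0.3896, -0.0000, 0.0000, 0.0000, 1.0000]
J3: z=[-0.0349, -0.9994, 0.0000] o=[0.5588, 0.0276, 0.8500] → [-0.0098, 0.0003, 0.2798, -0.0349, -0.9994, 0.0000]
V = J·q̇ = [0.0072, -0.9503, -0.0053, 0.0007, 0.0190, -1.4540]

0.0072 -0.9503 -0.0053 0.0007 0.0190 -1.4540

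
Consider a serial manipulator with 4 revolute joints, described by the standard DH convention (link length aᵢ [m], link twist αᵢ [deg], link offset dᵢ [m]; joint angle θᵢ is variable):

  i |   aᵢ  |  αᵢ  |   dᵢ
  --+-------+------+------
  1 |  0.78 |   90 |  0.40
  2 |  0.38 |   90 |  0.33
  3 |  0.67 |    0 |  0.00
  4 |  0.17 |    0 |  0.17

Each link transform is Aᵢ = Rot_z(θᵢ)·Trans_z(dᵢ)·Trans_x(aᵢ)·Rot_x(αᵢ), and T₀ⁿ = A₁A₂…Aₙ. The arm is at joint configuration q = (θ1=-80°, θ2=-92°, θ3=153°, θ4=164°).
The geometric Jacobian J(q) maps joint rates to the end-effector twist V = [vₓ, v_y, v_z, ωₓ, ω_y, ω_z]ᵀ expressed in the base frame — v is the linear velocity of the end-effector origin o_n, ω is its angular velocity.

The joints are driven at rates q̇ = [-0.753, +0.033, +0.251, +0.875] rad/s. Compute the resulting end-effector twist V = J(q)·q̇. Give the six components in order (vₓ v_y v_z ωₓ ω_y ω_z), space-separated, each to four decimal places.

-0.5138 0.3109 -0.0597 -0.2279 1.1025 -0.7137

o_n = [-0.4039, -0.6940, 0.4985]
J₁: ẑ×o_n = [0.6940, -0.4039, 0.0000], ω = ẑ
J2: z=[-0.9848, -0.1736, 0.0000] o=[0.1354, -0.7682, 0.4000] → [-0.0171, 0.0970, -0.1667, -0.9848, -0.1736, 0.0000]
J3: z=[-0.1735, 0.9842, 0.0349] o=[-0.1918, -0.8124, 0.0202] → [0.4666, 0.0756, 0.1881, -0.1735, 0.9842, 0.0349]
J4: z=[-0.1735, 0.9842, 0.0349] o=[-0.4878, -0.8857, 0.6168] → [-0.1231, -0.0176, -0.1159, -0.1735, 0.9842, 0.0349]
V = J·q̇ = [-0.5138, 0.3109, -0.0597, -0.2279, 1.1025, -0.7137]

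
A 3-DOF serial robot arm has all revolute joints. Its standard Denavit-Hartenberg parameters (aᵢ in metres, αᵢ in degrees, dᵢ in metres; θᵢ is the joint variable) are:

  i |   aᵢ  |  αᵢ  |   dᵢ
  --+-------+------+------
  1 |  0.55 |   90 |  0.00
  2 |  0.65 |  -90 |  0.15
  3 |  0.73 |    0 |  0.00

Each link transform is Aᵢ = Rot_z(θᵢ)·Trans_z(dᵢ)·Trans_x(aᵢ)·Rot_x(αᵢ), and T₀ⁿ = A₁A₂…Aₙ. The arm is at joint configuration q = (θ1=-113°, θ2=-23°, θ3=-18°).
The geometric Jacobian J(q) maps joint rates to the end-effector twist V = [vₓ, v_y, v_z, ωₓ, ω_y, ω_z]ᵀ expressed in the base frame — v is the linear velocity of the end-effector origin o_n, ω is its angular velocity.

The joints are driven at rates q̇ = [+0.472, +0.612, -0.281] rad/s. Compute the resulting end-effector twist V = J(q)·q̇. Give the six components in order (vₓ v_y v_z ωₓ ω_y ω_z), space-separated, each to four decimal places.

0.4249 -0.6588 0.7821 -0.5204 0.3402 0.2133

o_n = [-1.0441, -1.4986, -0.5252]
J₁: ẑ×o_n = [1.4986, -1.0441, 0.0000], ω = ẑ
J2: z=[-0.9205, 0.3907, 0.0000] o=[-0.2149, -0.5063, 0.0000] → [-0.2052, -0.4835, 1.2374, -0.9205, 0.3907, 0.0000]
J3: z=[-0.1527, -0.3597, 0.9205] o=[-0.5868, -0.9984, -0.2540] → [0.5579, -0.4624, -0.0881, -0.1527, -0.3597, 0.9205]
V = J·q̇ = [0.4249, -0.6588, 0.7821, -0.5204, 0.3402, 0.2133]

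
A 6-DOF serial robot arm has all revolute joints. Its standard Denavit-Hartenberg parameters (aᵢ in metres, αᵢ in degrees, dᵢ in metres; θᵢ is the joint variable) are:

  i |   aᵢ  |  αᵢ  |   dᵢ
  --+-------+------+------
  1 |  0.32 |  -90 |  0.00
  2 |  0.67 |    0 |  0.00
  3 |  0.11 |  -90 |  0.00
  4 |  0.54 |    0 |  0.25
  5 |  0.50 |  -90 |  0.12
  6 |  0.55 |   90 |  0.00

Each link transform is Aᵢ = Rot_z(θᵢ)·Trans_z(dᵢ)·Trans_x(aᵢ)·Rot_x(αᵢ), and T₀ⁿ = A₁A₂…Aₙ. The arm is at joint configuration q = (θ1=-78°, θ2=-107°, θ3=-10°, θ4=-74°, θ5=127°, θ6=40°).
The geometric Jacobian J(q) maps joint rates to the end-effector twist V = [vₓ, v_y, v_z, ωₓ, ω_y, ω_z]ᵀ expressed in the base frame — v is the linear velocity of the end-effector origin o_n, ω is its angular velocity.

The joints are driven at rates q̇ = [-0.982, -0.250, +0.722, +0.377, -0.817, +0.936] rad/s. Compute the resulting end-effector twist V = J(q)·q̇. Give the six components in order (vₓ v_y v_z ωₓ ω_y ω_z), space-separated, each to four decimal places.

0.5546 0.6538 0.2247 -0.1003 0.0325 -1.8478

o_n = [-0.2599, 0.1804, 1.3729]
J₁: ẑ×o_n = [-0.1804, -0.2599, 0.0000], ω = ẑ
J2: z=[0.9781, 0.2079, 0.0000] o=[0.0665, -0.3130, 0.0000] → [0.2854, -1.3429, 0.5505, 0.9781, 0.2079, 0.0000]
J3: z=[0.9781, 0.2079, 0.0000] o=[0.0258, -0.1214, 0.6407] → [0.1522, -0.7161, 0.3546, 0.9781, 0.2079, 0.0000]
J4: z=[0.1853, -0.8715, 0.4540] o=[0.0154, -0.0726, 0.7387] → [-0.6675, -0.2425, -0.1931, 0.1853, -0.8715, 0.4540]
J5: z=[0.1853, -0.8715, 0.4540] o=[0.5554, -0.1164, 0.9849] → [-0.4729, -0.4420, -0.6556, 0.1853, -0.8715, 0.4540]
J6: z=[-0.5133, -0.4798, -0.7116] o=[0.1587, -0.1704, 1.3074] → [0.2182, 0.3314, -0.3808, -0.5133, -0.4798, -0.7116]
V = J·q̇ = [0.5546, 0.6538, 0.2247, -0.1003, 0.0325, -1.8478]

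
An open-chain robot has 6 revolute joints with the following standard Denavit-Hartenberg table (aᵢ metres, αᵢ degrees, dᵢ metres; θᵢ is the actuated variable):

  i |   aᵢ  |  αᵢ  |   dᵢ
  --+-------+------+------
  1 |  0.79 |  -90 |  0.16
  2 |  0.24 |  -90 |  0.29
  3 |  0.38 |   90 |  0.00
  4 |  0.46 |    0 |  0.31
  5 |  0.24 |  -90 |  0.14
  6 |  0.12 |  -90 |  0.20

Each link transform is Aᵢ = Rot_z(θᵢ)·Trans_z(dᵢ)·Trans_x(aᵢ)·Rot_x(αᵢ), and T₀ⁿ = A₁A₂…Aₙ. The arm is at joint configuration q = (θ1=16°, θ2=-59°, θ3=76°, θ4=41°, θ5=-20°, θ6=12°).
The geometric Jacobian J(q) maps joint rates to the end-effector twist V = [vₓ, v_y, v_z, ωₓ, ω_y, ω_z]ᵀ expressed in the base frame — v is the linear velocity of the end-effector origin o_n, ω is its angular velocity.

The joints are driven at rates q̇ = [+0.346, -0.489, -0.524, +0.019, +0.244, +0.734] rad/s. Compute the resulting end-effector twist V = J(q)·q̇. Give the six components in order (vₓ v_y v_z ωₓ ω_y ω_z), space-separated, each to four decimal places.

-0.0826 1.0564 0.7389 0.2746 -0.0983 0.4271

o_n = [1.8652, -0.0549, 0.6068]
J₁: ẑ×o_n = [0.0549, 1.8652, -0.0000], ω = ẑ
J2: z=[-0.2756, 0.9613, 0.0000] o=[0.7594, 0.2178, 0.1600] → [0.4295, 0.1232, -0.9878, -0.2756, 0.9613, 0.0000]
J3: z=[0.8240, 0.2363, -0.5150] o=[0.7983, 0.5306, 0.3657] → [-0.2446, -0.7481, -0.7345, 0.8240, 0.2363, -0.5150]
J4: z=[0.4137, 0.3703, 0.8317] o=[0.9454, 0.1892, 0.4445] → [0.2632, 0.6978, -0.4416, 0.4137, 0.3703, 0.8317]
J5: z=[0.4137, 0.3703, 0.8317] o=[1.4568, 0.0634, 0.6189] → [0.0940, 0.3447, -0.2002, 0.4137, 0.3703, 0.8317]
J6: z=[0.6305, 0.5425, -0.5551] o=[1.6723, -0.0657, 0.7375] → [-0.0649, -0.0247, -0.0978, 0.6305, 0.5425, -0.5551]
V = J·q̇ = [-0.0826, 1.0564, 0.7389, 0.2746, -0.0983, 0.4271]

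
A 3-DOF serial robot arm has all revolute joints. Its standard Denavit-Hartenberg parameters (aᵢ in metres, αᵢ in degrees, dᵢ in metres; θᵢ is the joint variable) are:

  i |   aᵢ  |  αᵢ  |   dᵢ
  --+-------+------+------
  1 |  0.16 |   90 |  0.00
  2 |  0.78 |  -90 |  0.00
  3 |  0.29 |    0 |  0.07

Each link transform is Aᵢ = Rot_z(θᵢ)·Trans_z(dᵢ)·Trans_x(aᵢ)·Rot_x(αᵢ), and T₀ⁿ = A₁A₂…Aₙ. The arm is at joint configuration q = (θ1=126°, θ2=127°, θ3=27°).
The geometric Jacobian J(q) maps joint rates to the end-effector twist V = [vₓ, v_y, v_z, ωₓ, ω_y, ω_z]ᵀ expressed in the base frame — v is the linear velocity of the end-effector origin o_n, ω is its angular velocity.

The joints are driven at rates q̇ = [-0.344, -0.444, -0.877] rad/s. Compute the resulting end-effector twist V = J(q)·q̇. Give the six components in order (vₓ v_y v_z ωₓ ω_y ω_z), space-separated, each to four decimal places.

-0.1528 0.2911 0.3945 -0.7709 0.3057 0.1838

o_n = [0.1996, -0.4987, 0.7872]
J₁: ẑ×o_n = [0.4987, 0.1996, -0.0000], ω = ẑ
J2: z=[0.8090, 0.5878, 0.0000] o=[-0.0940, 0.1294, 0.0000] → [0.4627, -0.6368, -0.6808, 0.8090, 0.5878, 0.0000]
J3: z=[0.4694, -0.6461, -0.6018] o=[0.1819, -0.2503, 0.6229] → [-0.2556, -0.0878, -0.1051, 0.4694, -0.6461, -0.6018]
V = J·q̇ = [-0.1528, 0.2911, 0.3945, -0.7709, 0.3057, 0.1838]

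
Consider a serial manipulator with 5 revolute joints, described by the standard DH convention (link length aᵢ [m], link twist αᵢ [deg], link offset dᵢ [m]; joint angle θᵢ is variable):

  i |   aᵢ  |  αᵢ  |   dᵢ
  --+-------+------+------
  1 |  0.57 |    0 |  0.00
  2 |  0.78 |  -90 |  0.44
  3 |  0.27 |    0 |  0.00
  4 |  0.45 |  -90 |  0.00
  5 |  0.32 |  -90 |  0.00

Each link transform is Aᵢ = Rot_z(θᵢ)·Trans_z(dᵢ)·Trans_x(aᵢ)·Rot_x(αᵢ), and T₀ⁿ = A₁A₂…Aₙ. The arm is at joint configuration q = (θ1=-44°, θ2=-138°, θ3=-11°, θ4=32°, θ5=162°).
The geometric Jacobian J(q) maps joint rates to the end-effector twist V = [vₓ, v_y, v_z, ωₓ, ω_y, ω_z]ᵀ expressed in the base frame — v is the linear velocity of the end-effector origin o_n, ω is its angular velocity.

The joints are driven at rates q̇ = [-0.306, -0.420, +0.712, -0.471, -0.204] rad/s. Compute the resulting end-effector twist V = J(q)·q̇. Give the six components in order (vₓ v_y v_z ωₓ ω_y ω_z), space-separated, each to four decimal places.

-0.0602 0.7925 -0.2287 -0.0815 -0.2383 -0.5355

o_n = [-0.7668, -0.2559, 0.4393]
J₁: ẑ×o_n = [0.2559, -0.7668, 0.0000], ω = ẑ
J2: z=[0.0000, 0.0000, 1.0000] o=[0.4100, -0.3960, 0.0000] → [-0.1400, -1.1769, 0.0000, 0.0000, 0.0000, 1.0000]
J3: z=[-0.0349, -0.9994, 0.0000] o=[-0.3695, -0.3687, 0.4400] → [0.0007, -0.0000, -0.4010, -0.0349, -0.9994, 0.0000]
J4: z=[-0.0349, -0.9994, 0.0000] o=[-0.6344, -0.3595, 0.4915] → [0.0522, -0.0018, -0.1360, -0.0349, -0.9994, 0.0000]
J5: z=[0.3581, -0.0125, -0.9336] o=[-1.0542, -0.3448, 0.3303] → [0.0816, -0.3074, 0.0354, 0.3581, -0.0125, -0.9336]
V = J·q̇ = [-0.0602, 0.7925, -0.2287, -0.0815, -0.2383, -0.5355]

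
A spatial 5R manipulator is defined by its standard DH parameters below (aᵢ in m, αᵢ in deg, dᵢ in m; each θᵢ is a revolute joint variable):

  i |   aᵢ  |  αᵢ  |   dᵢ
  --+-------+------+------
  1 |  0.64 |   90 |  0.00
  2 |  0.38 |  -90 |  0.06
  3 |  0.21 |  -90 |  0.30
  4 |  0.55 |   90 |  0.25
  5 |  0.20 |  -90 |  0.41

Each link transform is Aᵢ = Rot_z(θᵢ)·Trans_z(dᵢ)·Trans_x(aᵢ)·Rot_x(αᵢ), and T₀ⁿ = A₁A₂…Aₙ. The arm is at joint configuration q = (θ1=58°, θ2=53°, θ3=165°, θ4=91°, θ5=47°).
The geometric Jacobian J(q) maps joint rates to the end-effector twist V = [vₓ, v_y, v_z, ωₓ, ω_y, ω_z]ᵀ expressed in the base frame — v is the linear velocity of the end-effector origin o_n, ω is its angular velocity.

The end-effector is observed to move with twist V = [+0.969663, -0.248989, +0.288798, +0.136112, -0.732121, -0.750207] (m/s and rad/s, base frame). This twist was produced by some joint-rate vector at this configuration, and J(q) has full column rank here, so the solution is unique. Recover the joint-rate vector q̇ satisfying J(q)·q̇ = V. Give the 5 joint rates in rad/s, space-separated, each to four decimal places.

-0.6710 -0.2080 0.3940 0.7890 0.1960

o_n = [0.6489, 0.4999, -0.4842]
J₁: ẑ×o_n = [-0.4999, 0.6489, 0.0000], ω = ẑ
J2: z=[0.8480, -0.5299, 0.0000] o=[0.3391, 0.5428, 0.0000] → [0.2566, 0.4106, 0.1278, 0.8480, -0.5299, 0.0000]
J3: z=[-0.4232, -0.6773, 0.6018] o=[0.5112, 0.7049, 0.3035] → [0.6569, -0.2505, 0.1800, -0.4232, -0.6773, 0.6018]
J4: z=[0.7366, -0.6440, -0.2067] o=[0.2735, 0.4270, 0.3220] → [0.5342, 0.5163, 0.2954, 0.7366, -0.6440, -0.2067]
J5: z=[-0.5201, -0.3440, -0.7818] o=[0.6954, 0.6419, -0.0532] → [0.0372, -0.1878, 0.0579, -0.5201, -0.3440, -0.7818]
q̇ = J⁺·V = [-0.6710, -0.2080, 0.3940, 0.7890, 0.1960]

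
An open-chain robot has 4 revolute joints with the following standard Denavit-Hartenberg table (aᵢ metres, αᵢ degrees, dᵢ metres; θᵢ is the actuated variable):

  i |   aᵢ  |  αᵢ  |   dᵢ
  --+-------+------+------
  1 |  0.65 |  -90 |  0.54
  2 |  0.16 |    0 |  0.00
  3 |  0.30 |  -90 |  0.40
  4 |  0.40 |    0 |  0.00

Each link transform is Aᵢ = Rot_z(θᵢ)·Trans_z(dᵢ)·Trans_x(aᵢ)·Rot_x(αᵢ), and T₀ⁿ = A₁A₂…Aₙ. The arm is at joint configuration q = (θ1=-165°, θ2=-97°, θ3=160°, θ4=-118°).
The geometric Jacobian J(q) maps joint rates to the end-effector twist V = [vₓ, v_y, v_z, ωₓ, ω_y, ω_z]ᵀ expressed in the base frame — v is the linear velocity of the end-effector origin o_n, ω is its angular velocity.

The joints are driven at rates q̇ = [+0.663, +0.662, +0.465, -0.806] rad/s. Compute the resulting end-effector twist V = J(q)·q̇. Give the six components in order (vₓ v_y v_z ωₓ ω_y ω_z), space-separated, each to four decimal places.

o_n = [-0.4633, -0.9039, 0.5988]
J₁: ẑ×o_n = [0.9039, -0.4633, 0.0000], ω = ẑ
J2: z=[0.2588, -0.9659, 0.0000] o=[-0.6279, -0.1682, 0.5400] → [-0.0568, -0.0152, -0.0314, 0.2588, -0.9659, 0.0000]
J3: z=[0.2588, -0.9659, 0.0000] o=[-0.6090, -0.1632, 0.6988] → [0.0966, 0.0259, -0.0509, 0.2588, -0.9659, 0.0000]
J4: z=[0.8606, 0.2306, -0.4540] o=[-0.6370, -0.5848, 0.4315] → [-0.1063, -0.2229, -0.3147, 0.8606, 0.2306, -0.4540]
V = J·q̇ = [0.6922, -0.1256, 0.2091, -0.4020, -1.2745, 1.0289]

0.6922 -0.1256 0.2091 -0.4020 -1.2745 1.0289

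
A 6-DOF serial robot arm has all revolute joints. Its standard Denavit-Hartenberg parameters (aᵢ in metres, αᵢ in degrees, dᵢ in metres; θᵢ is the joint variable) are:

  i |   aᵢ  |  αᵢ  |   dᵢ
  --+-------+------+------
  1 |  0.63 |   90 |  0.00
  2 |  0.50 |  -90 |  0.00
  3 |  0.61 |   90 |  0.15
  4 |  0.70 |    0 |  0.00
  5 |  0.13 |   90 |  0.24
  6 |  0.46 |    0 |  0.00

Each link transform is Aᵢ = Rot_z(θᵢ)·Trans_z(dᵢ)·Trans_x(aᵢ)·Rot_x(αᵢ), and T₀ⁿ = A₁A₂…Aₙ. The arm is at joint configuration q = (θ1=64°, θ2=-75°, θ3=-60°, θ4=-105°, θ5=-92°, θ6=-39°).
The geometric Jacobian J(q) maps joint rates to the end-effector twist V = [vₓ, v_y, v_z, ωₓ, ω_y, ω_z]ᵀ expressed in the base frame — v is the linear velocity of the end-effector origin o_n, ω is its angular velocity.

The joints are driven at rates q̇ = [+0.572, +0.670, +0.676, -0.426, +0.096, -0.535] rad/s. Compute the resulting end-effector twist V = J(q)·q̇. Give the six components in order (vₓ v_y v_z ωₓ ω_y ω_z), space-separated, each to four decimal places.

-0.1247 0.6988 -0.1871 0.4253 0.0290 0.4140

o_n = [0.1219, 0.3802, -0.6056]
J₁: ẑ×o_n = [-0.3802, 0.1219, 0.0000], ω = ẑ
J2: z=[0.8988, -0.4384, 0.0000] o=[0.2762, 0.5662, 0.0000] → [0.2655, 0.5443, -0.2349, 0.8988, -0.4384, 0.0000]
J3: z=[0.4234, 0.8682, 0.2588] o=[0.3329, 0.6826, -0.4830] → [-0.0282, -0.0027, 0.0552, 0.4234, 0.8682, 0.2588]
J4: z=[0.3511, -0.4206, 0.8365] o=[0.9058, 0.6521, -0.7387] → [0.1715, -0.7025, -0.4253, 0.3511, -0.4206, 0.8365]
J5: z=[0.3511, -0.4206, 0.8365] o=[0.4682, 0.1128, -0.8262] → [-0.3164, -0.3672, -0.0518, 0.3511, -0.4206, 0.8365]
J6: z=[0.6491, 0.7532, 0.1063] o=[0.4648, 0.0776, -0.5556] → [-0.0698, -0.0040, 0.4547, 0.6491, 0.7532, 0.1063]
V = J·q̇ = [-0.1247, 0.6988, -0.1871, 0.4253, 0.0290, 0.4140]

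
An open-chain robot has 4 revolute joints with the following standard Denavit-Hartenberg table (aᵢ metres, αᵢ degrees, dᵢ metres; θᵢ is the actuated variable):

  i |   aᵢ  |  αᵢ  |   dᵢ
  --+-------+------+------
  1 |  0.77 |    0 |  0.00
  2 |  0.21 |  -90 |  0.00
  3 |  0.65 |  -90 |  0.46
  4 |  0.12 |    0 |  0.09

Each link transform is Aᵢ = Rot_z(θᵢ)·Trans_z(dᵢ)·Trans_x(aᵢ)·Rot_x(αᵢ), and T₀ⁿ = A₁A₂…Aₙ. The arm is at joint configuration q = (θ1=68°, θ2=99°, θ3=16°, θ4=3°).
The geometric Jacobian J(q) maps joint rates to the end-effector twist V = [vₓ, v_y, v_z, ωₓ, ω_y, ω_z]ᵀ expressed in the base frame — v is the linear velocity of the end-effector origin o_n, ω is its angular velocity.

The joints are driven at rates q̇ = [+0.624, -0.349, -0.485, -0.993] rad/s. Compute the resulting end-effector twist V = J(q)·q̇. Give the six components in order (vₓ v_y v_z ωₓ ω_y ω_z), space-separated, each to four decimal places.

o_n = [-0.7151, 0.4800, -0.2987]
J₁: ẑ×o_n = [-0.4800, -0.7151, 0.0000], ω = ẑ
J2: z=[0.0000, 0.0000, 1.0000] o=[0.2884, 0.7139, 0.0000] → [0.2340, -1.0036, 0.0000, 0.0000, 0.0000, 1.0000]
J3: z=[-0.2250, -0.9744, 0.0000] o=[0.0838, 0.7612, 0.0000] → [0.2911, -0.0672, -0.7152, -0.2250, -0.9744, 0.0000]
J4: z=[0.2686, -0.0620, -0.9613] o=[-0.6285, 0.4535, -0.1792] → [0.0328, 0.1154, 0.0017, 0.2686, -0.0620, -0.9613]
V = J·q̇ = [-0.5549, -0.1780, 0.3452, -0.1576, 0.5341, 1.2295]

-0.5549 -0.1780 0.3452 -0.1576 0.5341 1.2295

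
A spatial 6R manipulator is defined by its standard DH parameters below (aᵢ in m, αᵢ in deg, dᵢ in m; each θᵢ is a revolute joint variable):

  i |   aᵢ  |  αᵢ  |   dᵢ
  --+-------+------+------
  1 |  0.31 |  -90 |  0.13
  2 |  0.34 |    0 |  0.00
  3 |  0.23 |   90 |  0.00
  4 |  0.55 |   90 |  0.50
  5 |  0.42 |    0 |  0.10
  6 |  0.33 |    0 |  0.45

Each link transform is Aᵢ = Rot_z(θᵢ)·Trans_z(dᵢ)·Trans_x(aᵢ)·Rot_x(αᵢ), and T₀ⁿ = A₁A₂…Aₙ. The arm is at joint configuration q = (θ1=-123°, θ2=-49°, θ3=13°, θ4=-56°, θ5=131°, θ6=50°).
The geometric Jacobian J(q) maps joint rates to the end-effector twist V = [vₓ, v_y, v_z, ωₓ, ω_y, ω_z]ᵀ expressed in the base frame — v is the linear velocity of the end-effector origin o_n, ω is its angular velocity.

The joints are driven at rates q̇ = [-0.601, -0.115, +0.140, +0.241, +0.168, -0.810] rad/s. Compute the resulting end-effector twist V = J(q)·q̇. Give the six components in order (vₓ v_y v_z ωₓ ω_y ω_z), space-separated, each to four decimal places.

0.1517 0.1950 0.1950 0.1647 -0.4515 -0.0932

o_n = [-0.1367, 0.2697, 0.8918]
J₁: ẑ×o_n = [-0.2697, -0.1367, 0.0000], ω = ẑ
J2: z=[0.8387, -0.5446, 0.0000] o=[-0.1688, -0.2600, 0.1300] → [-0.4149, -0.6389, 0.4617, 0.8387, -0.5446, 0.0000]
J3: z=[0.8387, -0.5446, 0.0000] o=[-0.2903, -0.4471, 0.3866] → [-0.2752, -0.4237, 0.6847, 0.8387, -0.5446, 0.0000]
J4: z=[0.3201, 0.4930, 0.8090] o=[-0.3917, -0.6031, 0.5218] → [-0.5237, 0.0878, 0.1537, 0.3201, 0.4930, 0.8090]
J5: z=[-0.1037, 0.8671, -0.4873] o=[-0.7495, -0.3170, 1.1071] → [0.0992, -0.3209, -0.5921, -0.1037, 0.8671, -0.4873]
J6: z=[-0.1037, 0.8671, -0.4873] o=[-0.3989, -0.0939, 1.2242] → [-0.1111, -0.1622, -0.2650, -0.1037, 0.8671, -0.4873]
V = J·q̇ = [0.1517, 0.1950, 0.1950, 0.1647, -0.4515, -0.0932]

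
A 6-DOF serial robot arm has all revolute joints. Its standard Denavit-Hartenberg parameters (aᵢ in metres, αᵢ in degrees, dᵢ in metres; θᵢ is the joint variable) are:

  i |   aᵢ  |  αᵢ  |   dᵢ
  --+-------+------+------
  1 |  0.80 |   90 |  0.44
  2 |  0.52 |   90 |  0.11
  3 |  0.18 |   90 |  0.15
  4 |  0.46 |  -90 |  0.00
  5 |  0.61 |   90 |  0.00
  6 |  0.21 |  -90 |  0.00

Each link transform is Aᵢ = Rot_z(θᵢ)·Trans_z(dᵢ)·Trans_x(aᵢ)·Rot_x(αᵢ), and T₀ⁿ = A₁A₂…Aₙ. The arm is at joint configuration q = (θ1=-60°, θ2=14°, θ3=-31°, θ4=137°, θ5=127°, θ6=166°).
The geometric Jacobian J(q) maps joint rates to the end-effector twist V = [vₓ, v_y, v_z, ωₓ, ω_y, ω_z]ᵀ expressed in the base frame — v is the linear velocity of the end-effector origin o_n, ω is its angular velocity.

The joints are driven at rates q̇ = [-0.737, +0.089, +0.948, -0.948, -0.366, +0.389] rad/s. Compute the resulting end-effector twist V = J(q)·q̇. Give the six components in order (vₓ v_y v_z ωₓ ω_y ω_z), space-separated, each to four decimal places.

o_n = [0.4181, -1.5130, 0.3516]
J₁: ẑ×o_n = [1.5130, 0.4181, -0.0000], ω = ẑ
J2: z=[-0.8660, -0.5000, 0.0000] o=[0.4000, -0.6928, 0.4400] → [0.0442, -0.0766, 0.7193, -0.8660, -0.5000, 0.0000]
J3: z=[0.1210, -0.2095, -0.9703] o=[0.5570, -1.1848, 0.5658] → [-0.2736, 0.1607, -0.0688, 0.1210, -0.2095, -0.9703]
J4: z=[0.4925, 0.8614, -0.1246] o=[0.7303, -1.2995, 0.4576] → [-0.1179, 0.0911, 0.1638, 0.4925, 0.8614, -0.1246]
J5: z=[-0.6763, 0.4688, 0.5682] o=[0.4783, -1.2095, 0.0834] → [0.2981, 0.1471, 0.2334, -0.6763, 0.4688, 0.5682]
J6: z=[-0.7339, -0.3622, -0.5746] o=[0.4395, -1.7010, 0.4427] → [0.1410, -0.0546, -0.1457, -0.7339, -0.3622, -0.5746]
V = J·q̇ = [-1.3130, -0.3241, -0.2986, -0.4672, -1.3722, -1.9702]

-1.3130 -0.3241 -0.2986 -0.4672 -1.3722 -1.9702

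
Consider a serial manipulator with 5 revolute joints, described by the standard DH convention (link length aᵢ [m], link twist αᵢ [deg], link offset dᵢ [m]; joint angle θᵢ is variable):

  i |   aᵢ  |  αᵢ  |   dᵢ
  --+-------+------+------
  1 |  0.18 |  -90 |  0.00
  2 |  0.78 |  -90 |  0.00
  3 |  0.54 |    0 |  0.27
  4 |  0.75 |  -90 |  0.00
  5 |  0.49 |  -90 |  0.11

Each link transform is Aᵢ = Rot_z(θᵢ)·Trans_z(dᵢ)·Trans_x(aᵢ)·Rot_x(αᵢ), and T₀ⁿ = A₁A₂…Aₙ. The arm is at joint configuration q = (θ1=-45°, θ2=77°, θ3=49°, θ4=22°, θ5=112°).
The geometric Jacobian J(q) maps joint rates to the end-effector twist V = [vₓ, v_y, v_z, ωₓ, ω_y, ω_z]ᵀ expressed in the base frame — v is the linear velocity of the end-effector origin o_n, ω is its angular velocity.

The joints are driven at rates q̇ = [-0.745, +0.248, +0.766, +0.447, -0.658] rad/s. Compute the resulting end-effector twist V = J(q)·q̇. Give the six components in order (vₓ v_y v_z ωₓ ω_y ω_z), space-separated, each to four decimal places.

o_n = [-0.2447, -1.1397, -1.1421]
J₁: ẑ×o_n = [1.1397, -0.2447, 0.0000], ω = ẑ
J2: z=[0.7071, 0.7071, 0.0000] o=[0.1273, -0.1273, 0.0000] → [-0.8076, 0.8076, -0.4528, 0.7071, 0.7071, 0.0000]
J3: z=[-0.6890, 0.6890, -0.2250] o=[0.2513, -0.2513, -0.7600] → [-0.4631, -0.1517, 0.9538, -0.6890, 0.6890, -0.2250]
J4: z=[-0.6890, 0.6890, -0.2250] o=[-0.1665, -0.4099, -1.1659] → [-0.1477, 0.0340, 0.5567, -0.6890, 0.6890, -0.2250]
J5: z=[-0.3806, -0.0798, 0.9213] o=[-0.6291, -0.9501, -1.4039] → [0.1538, 0.4537, 0.1028, -0.3806, -0.0798, 0.9213]
V = J·q̇ = [-1.5713, -0.0169, 0.7995, -0.4099, 1.0636, -1.6241]

-1.5713 -0.0169 0.7995 -0.4099 1.0636 -1.6241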